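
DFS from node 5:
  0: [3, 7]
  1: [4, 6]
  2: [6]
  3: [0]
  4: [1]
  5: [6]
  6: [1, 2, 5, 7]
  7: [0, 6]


Visit 5, push [6]
Visit 6, push [7, 2, 1]
Visit 1, push [4]
Visit 4, push []
Visit 2, push []
Visit 7, push [0]
Visit 0, push [3]
Visit 3, push []

DFS order: [5, 6, 1, 4, 2, 7, 0, 3]


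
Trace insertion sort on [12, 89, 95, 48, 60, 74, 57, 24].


Initial: [12, 89, 95, 48, 60, 74, 57, 24]
Insert 89: [12, 89, 95, 48, 60, 74, 57, 24]
Insert 95: [12, 89, 95, 48, 60, 74, 57, 24]
Insert 48: [12, 48, 89, 95, 60, 74, 57, 24]
Insert 60: [12, 48, 60, 89, 95, 74, 57, 24]
Insert 74: [12, 48, 60, 74, 89, 95, 57, 24]
Insert 57: [12, 48, 57, 60, 74, 89, 95, 24]
Insert 24: [12, 24, 48, 57, 60, 74, 89, 95]

Sorted: [12, 24, 48, 57, 60, 74, 89, 95]


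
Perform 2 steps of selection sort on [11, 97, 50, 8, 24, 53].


Initial: [11, 97, 50, 8, 24, 53]
Step 1: min=8 at 3
  Swap: [8, 97, 50, 11, 24, 53]
Step 2: min=11 at 3
  Swap: [8, 11, 50, 97, 24, 53]

After 2 steps: [8, 11, 50, 97, 24, 53]


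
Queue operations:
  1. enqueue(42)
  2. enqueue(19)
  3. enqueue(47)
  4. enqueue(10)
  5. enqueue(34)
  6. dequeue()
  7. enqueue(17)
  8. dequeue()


enqueue(42) -> [42]
enqueue(19) -> [42, 19]
enqueue(47) -> [42, 19, 47]
enqueue(10) -> [42, 19, 47, 10]
enqueue(34) -> [42, 19, 47, 10, 34]
dequeue()->42, [19, 47, 10, 34]
enqueue(17) -> [19, 47, 10, 34, 17]
dequeue()->19, [47, 10, 34, 17]

Final queue: [47, 10, 34, 17]


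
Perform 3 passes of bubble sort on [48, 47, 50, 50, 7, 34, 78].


Initial: [48, 47, 50, 50, 7, 34, 78]
Pass 1: [47, 48, 50, 7, 34, 50, 78] (3 swaps)
Pass 2: [47, 48, 7, 34, 50, 50, 78] (2 swaps)
Pass 3: [47, 7, 34, 48, 50, 50, 78] (2 swaps)

After 3 passes: [47, 7, 34, 48, 50, 50, 78]


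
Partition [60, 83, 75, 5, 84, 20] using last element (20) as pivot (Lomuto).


Pivot: 20
  5 <= 20: swap -> [5, 83, 75, 60, 84, 20]
Place pivot at 1: [5, 20, 75, 60, 84, 83]

Partitioned: [5, 20, 75, 60, 84, 83]


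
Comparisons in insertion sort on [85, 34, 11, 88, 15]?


Algorithm: insertion sort
Input: [85, 34, 11, 88, 15]
Sorted: [11, 15, 34, 85, 88]

8


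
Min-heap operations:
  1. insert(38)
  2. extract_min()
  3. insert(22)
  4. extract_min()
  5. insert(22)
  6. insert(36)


insert(38) -> [38]
extract_min()->38, []
insert(22) -> [22]
extract_min()->22, []
insert(22) -> [22]
insert(36) -> [22, 36]

Final heap: [22, 36]


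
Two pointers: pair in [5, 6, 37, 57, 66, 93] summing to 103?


lo=0(5)+hi=5(93)=98
lo=1(6)+hi=5(93)=99
lo=2(37)+hi=5(93)=130
lo=2(37)+hi=4(66)=103

Yes: 37+66=103


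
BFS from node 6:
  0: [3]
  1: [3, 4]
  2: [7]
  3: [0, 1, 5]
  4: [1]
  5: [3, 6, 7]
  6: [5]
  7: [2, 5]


Visit 6, enqueue [5]
Visit 5, enqueue [3, 7]
Visit 3, enqueue [0, 1]
Visit 7, enqueue [2]
Visit 0, enqueue []
Visit 1, enqueue [4]
Visit 2, enqueue []
Visit 4, enqueue []

BFS order: [6, 5, 3, 7, 0, 1, 2, 4]


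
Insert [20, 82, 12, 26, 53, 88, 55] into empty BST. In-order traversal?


Insert 20: root
Insert 82: R from 20
Insert 12: L from 20
Insert 26: R from 20 -> L from 82
Insert 53: R from 20 -> L from 82 -> R from 26
Insert 88: R from 20 -> R from 82
Insert 55: R from 20 -> L from 82 -> R from 26 -> R from 53

In-order: [12, 20, 26, 53, 55, 82, 88]


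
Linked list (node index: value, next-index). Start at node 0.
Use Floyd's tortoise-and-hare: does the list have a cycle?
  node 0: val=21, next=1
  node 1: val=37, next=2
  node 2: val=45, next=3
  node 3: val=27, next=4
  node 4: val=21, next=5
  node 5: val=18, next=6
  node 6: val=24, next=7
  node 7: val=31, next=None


Floyd's tortoise (slow, +1) and hare (fast, +2):
  init: slow=0, fast=0
  step 1: slow=1, fast=2
  step 2: slow=2, fast=4
  step 3: slow=3, fast=6
  step 4: fast 6->7->None, no cycle

Cycle: no


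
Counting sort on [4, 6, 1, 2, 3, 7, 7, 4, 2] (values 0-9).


Input: [4, 6, 1, 2, 3, 7, 7, 4, 2]
Counts: [0, 1, 2, 1, 2, 0, 1, 2, 0, 0]

Sorted: [1, 2, 2, 3, 4, 4, 6, 7, 7]


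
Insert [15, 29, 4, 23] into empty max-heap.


Insert 15: [15]
Insert 29: [29, 15]
Insert 4: [29, 15, 4]
Insert 23: [29, 23, 4, 15]

Final heap: [29, 23, 4, 15]


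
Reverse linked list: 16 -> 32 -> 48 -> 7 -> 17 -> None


Step 1: curr=16, set curr.next=prev(None) | reversed so far: 16
Step 2: curr=32, set curr.next=prev(16) | reversed so far: 32 -> 16
Step 3: curr=48, set curr.next=prev(32) | reversed so far: 48 -> 32 -> 16
Step 4: curr=7, set curr.next=prev(48) | reversed so far: 7 -> 48 -> 32 -> 16
Step 5: curr=17, set curr.next=prev(7) | reversed so far: 17 -> 7 -> 48 -> 32 -> 16

17 -> 7 -> 48 -> 32 -> 16 -> None


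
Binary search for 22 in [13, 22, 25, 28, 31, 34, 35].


Step 1: lo=0, hi=6, mid=3, val=28
Step 2: lo=0, hi=2, mid=1, val=22

Found at index 1


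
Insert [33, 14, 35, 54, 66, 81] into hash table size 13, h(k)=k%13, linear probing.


Insert 33: h=7 -> slot 7
Insert 14: h=1 -> slot 1
Insert 35: h=9 -> slot 9
Insert 54: h=2 -> slot 2
Insert 66: h=1, 2 probes -> slot 3
Insert 81: h=3, 1 probes -> slot 4

Table: [None, 14, 54, 66, 81, None, None, 33, None, 35, None, None, None]


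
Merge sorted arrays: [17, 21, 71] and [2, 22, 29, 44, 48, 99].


Take 2 from B
Take 17 from A
Take 21 from A
Take 22 from B
Take 29 from B
Take 44 from B
Take 48 from B
Take 71 from A

Merged: [2, 17, 21, 22, 29, 44, 48, 71, 99]


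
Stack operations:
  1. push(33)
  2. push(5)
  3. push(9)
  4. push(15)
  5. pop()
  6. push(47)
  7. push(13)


push(33) -> [33]
push(5) -> [33, 5]
push(9) -> [33, 5, 9]
push(15) -> [33, 5, 9, 15]
pop()->15, [33, 5, 9]
push(47) -> [33, 5, 9, 47]
push(13) -> [33, 5, 9, 47, 13]

Final stack: [33, 5, 9, 47, 13]


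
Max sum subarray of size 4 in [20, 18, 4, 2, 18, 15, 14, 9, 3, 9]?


[0:4]: 44
[1:5]: 42
[2:6]: 39
[3:7]: 49
[4:8]: 56
[5:9]: 41
[6:10]: 35

Max: 56 at [4:8]


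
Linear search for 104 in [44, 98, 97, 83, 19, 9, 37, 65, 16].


i=0: 44!=104
i=1: 98!=104
i=2: 97!=104
i=3: 83!=104
i=4: 19!=104
i=5: 9!=104
i=6: 37!=104
i=7: 65!=104
i=8: 16!=104

Not found, 9 comps


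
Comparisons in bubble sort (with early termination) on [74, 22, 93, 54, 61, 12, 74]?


Algorithm: bubble sort (with early termination)
Input: [74, 22, 93, 54, 61, 12, 74]
Sorted: [12, 22, 54, 61, 74, 74, 93]

21


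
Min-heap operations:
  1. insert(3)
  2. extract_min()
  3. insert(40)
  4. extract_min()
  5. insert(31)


insert(3) -> [3]
extract_min()->3, []
insert(40) -> [40]
extract_min()->40, []
insert(31) -> [31]

Final heap: [31]


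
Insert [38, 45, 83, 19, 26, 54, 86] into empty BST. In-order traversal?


Insert 38: root
Insert 45: R from 38
Insert 83: R from 38 -> R from 45
Insert 19: L from 38
Insert 26: L from 38 -> R from 19
Insert 54: R from 38 -> R from 45 -> L from 83
Insert 86: R from 38 -> R from 45 -> R from 83

In-order: [19, 26, 38, 45, 54, 83, 86]


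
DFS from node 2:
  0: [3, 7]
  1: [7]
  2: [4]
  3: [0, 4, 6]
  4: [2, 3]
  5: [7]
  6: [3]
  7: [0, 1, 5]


Visit 2, push [4]
Visit 4, push [3]
Visit 3, push [6, 0]
Visit 0, push [7]
Visit 7, push [5, 1]
Visit 1, push []
Visit 5, push []
Visit 6, push []

DFS order: [2, 4, 3, 0, 7, 1, 5, 6]


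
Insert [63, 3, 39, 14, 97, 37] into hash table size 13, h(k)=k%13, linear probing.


Insert 63: h=11 -> slot 11
Insert 3: h=3 -> slot 3
Insert 39: h=0 -> slot 0
Insert 14: h=1 -> slot 1
Insert 97: h=6 -> slot 6
Insert 37: h=11, 1 probes -> slot 12

Table: [39, 14, None, 3, None, None, 97, None, None, None, None, 63, 37]


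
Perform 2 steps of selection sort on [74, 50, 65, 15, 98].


Initial: [74, 50, 65, 15, 98]
Step 1: min=15 at 3
  Swap: [15, 50, 65, 74, 98]
Step 2: min=50 at 1
  Swap: [15, 50, 65, 74, 98]

After 2 steps: [15, 50, 65, 74, 98]


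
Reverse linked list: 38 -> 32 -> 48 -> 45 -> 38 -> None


Step 1: curr=38, set curr.next=prev(None) | reversed so far: 38
Step 2: curr=32, set curr.next=prev(38) | reversed so far: 32 -> 38
Step 3: curr=48, set curr.next=prev(32) | reversed so far: 48 -> 32 -> 38
Step 4: curr=45, set curr.next=prev(48) | reversed so far: 45 -> 48 -> 32 -> 38
Step 5: curr=38, set curr.next=prev(45) | reversed so far: 38 -> 45 -> 48 -> 32 -> 38

38 -> 45 -> 48 -> 32 -> 38 -> None


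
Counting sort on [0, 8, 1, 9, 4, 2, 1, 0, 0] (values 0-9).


Input: [0, 8, 1, 9, 4, 2, 1, 0, 0]
Counts: [3, 2, 1, 0, 1, 0, 0, 0, 1, 1]

Sorted: [0, 0, 0, 1, 1, 2, 4, 8, 9]


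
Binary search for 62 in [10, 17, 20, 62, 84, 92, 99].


Step 1: lo=0, hi=6, mid=3, val=62

Found at index 3


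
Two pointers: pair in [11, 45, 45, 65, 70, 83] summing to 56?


lo=0(11)+hi=5(83)=94
lo=0(11)+hi=4(70)=81
lo=0(11)+hi=3(65)=76
lo=0(11)+hi=2(45)=56

Yes: 11+45=56


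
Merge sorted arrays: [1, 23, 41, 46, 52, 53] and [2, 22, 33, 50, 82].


Take 1 from A
Take 2 from B
Take 22 from B
Take 23 from A
Take 33 from B
Take 41 from A
Take 46 from A
Take 50 from B
Take 52 from A
Take 53 from A

Merged: [1, 2, 22, 23, 33, 41, 46, 50, 52, 53, 82]


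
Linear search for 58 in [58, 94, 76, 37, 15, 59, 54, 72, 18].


i=0: 58==58 found!

Found at 0, 1 comps


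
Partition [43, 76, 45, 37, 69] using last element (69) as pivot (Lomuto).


Pivot: 69
  43 <= 69: advance i (no swap)
  45 <= 69: swap -> [43, 45, 76, 37, 69]
  37 <= 69: swap -> [43, 45, 37, 76, 69]
Place pivot at 3: [43, 45, 37, 69, 76]

Partitioned: [43, 45, 37, 69, 76]


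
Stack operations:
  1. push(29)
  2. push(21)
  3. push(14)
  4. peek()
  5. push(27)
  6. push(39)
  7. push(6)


push(29) -> [29]
push(21) -> [29, 21]
push(14) -> [29, 21, 14]
peek()->14
push(27) -> [29, 21, 14, 27]
push(39) -> [29, 21, 14, 27, 39]
push(6) -> [29, 21, 14, 27, 39, 6]

Final stack: [29, 21, 14, 27, 39, 6]


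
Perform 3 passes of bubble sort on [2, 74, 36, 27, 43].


Initial: [2, 74, 36, 27, 43]
Pass 1: [2, 36, 27, 43, 74] (3 swaps)
Pass 2: [2, 27, 36, 43, 74] (1 swaps)
Pass 3: [2, 27, 36, 43, 74] (0 swaps)

After 3 passes: [2, 27, 36, 43, 74]


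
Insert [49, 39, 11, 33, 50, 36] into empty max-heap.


Insert 49: [49]
Insert 39: [49, 39]
Insert 11: [49, 39, 11]
Insert 33: [49, 39, 11, 33]
Insert 50: [50, 49, 11, 33, 39]
Insert 36: [50, 49, 36, 33, 39, 11]

Final heap: [50, 49, 36, 33, 39, 11]


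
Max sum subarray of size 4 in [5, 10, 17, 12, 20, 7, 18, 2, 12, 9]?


[0:4]: 44
[1:5]: 59
[2:6]: 56
[3:7]: 57
[4:8]: 47
[5:9]: 39
[6:10]: 41

Max: 59 at [1:5]


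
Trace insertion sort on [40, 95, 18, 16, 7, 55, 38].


Initial: [40, 95, 18, 16, 7, 55, 38]
Insert 95: [40, 95, 18, 16, 7, 55, 38]
Insert 18: [18, 40, 95, 16, 7, 55, 38]
Insert 16: [16, 18, 40, 95, 7, 55, 38]
Insert 7: [7, 16, 18, 40, 95, 55, 38]
Insert 55: [7, 16, 18, 40, 55, 95, 38]
Insert 38: [7, 16, 18, 38, 40, 55, 95]

Sorted: [7, 16, 18, 38, 40, 55, 95]


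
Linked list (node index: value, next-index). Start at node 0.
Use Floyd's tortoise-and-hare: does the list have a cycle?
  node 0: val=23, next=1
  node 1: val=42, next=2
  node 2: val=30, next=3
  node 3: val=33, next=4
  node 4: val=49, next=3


Floyd's tortoise (slow, +1) and hare (fast, +2):
  init: slow=0, fast=0
  step 1: slow=1, fast=2
  step 2: slow=2, fast=4
  step 3: slow=3, fast=4
  step 4: slow=4, fast=4
  slow == fast at node 4: cycle detected

Cycle: yes


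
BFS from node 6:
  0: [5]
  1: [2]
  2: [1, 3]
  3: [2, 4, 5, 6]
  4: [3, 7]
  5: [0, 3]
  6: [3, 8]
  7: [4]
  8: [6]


Visit 6, enqueue [3, 8]
Visit 3, enqueue [2, 4, 5]
Visit 8, enqueue []
Visit 2, enqueue [1]
Visit 4, enqueue [7]
Visit 5, enqueue [0]
Visit 1, enqueue []
Visit 7, enqueue []
Visit 0, enqueue []

BFS order: [6, 3, 8, 2, 4, 5, 1, 7, 0]


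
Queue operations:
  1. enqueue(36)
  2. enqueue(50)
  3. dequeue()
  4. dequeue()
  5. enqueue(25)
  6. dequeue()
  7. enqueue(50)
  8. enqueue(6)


enqueue(36) -> [36]
enqueue(50) -> [36, 50]
dequeue()->36, [50]
dequeue()->50, []
enqueue(25) -> [25]
dequeue()->25, []
enqueue(50) -> [50]
enqueue(6) -> [50, 6]

Final queue: [50, 6]


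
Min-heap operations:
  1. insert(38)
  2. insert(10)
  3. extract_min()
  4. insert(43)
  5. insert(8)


insert(38) -> [38]
insert(10) -> [10, 38]
extract_min()->10, [38]
insert(43) -> [38, 43]
insert(8) -> [8, 43, 38]

Final heap: [8, 43, 38]


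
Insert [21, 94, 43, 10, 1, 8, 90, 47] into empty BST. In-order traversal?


Insert 21: root
Insert 94: R from 21
Insert 43: R from 21 -> L from 94
Insert 10: L from 21
Insert 1: L from 21 -> L from 10
Insert 8: L from 21 -> L from 10 -> R from 1
Insert 90: R from 21 -> L from 94 -> R from 43
Insert 47: R from 21 -> L from 94 -> R from 43 -> L from 90

In-order: [1, 8, 10, 21, 43, 47, 90, 94]


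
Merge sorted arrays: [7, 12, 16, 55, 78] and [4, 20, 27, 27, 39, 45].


Take 4 from B
Take 7 from A
Take 12 from A
Take 16 from A
Take 20 from B
Take 27 from B
Take 27 from B
Take 39 from B
Take 45 from B

Merged: [4, 7, 12, 16, 20, 27, 27, 39, 45, 55, 78]


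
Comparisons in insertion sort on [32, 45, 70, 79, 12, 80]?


Algorithm: insertion sort
Input: [32, 45, 70, 79, 12, 80]
Sorted: [12, 32, 45, 70, 79, 80]

8


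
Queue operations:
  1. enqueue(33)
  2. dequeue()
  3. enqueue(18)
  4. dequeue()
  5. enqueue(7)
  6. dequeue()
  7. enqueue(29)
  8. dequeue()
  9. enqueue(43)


enqueue(33) -> [33]
dequeue()->33, []
enqueue(18) -> [18]
dequeue()->18, []
enqueue(7) -> [7]
dequeue()->7, []
enqueue(29) -> [29]
dequeue()->29, []
enqueue(43) -> [43]

Final queue: [43]


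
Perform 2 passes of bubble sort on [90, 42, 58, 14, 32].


Initial: [90, 42, 58, 14, 32]
Pass 1: [42, 58, 14, 32, 90] (4 swaps)
Pass 2: [42, 14, 32, 58, 90] (2 swaps)

After 2 passes: [42, 14, 32, 58, 90]


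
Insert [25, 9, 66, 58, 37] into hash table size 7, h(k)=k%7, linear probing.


Insert 25: h=4 -> slot 4
Insert 9: h=2 -> slot 2
Insert 66: h=3 -> slot 3
Insert 58: h=2, 3 probes -> slot 5
Insert 37: h=2, 4 probes -> slot 6

Table: [None, None, 9, 66, 25, 58, 37]


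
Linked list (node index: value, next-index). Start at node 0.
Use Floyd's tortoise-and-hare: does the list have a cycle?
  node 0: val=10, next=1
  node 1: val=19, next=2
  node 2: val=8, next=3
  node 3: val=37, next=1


Floyd's tortoise (slow, +1) and hare (fast, +2):
  init: slow=0, fast=0
  step 1: slow=1, fast=2
  step 2: slow=2, fast=1
  step 3: slow=3, fast=3
  slow == fast at node 3: cycle detected

Cycle: yes


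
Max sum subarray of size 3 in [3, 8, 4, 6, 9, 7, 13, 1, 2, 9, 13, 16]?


[0:3]: 15
[1:4]: 18
[2:5]: 19
[3:6]: 22
[4:7]: 29
[5:8]: 21
[6:9]: 16
[7:10]: 12
[8:11]: 24
[9:12]: 38

Max: 38 at [9:12]


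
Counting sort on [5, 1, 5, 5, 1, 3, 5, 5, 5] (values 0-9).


Input: [5, 1, 5, 5, 1, 3, 5, 5, 5]
Counts: [0, 2, 0, 1, 0, 6, 0, 0, 0, 0]

Sorted: [1, 1, 3, 5, 5, 5, 5, 5, 5]


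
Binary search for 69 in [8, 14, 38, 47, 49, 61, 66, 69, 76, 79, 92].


Step 1: lo=0, hi=10, mid=5, val=61
Step 2: lo=6, hi=10, mid=8, val=76
Step 3: lo=6, hi=7, mid=6, val=66
Step 4: lo=7, hi=7, mid=7, val=69

Found at index 7


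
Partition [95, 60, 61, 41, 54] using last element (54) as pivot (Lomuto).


Pivot: 54
  41 <= 54: swap -> [41, 60, 61, 95, 54]
Place pivot at 1: [41, 54, 61, 95, 60]

Partitioned: [41, 54, 61, 95, 60]


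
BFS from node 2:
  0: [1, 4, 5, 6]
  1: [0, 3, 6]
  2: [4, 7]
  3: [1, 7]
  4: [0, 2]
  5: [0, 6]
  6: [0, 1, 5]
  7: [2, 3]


Visit 2, enqueue [4, 7]
Visit 4, enqueue [0]
Visit 7, enqueue [3]
Visit 0, enqueue [1, 5, 6]
Visit 3, enqueue []
Visit 1, enqueue []
Visit 5, enqueue []
Visit 6, enqueue []

BFS order: [2, 4, 7, 0, 3, 1, 5, 6]


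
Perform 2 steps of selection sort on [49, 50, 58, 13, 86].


Initial: [49, 50, 58, 13, 86]
Step 1: min=13 at 3
  Swap: [13, 50, 58, 49, 86]
Step 2: min=49 at 3
  Swap: [13, 49, 58, 50, 86]

After 2 steps: [13, 49, 58, 50, 86]


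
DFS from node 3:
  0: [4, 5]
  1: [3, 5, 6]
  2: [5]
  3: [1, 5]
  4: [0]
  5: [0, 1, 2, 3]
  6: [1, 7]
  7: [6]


Visit 3, push [5, 1]
Visit 1, push [6, 5]
Visit 5, push [2, 0]
Visit 0, push [4]
Visit 4, push []
Visit 2, push []
Visit 6, push [7]
Visit 7, push []

DFS order: [3, 1, 5, 0, 4, 2, 6, 7]


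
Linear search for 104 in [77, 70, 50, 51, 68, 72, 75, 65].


i=0: 77!=104
i=1: 70!=104
i=2: 50!=104
i=3: 51!=104
i=4: 68!=104
i=5: 72!=104
i=6: 75!=104
i=7: 65!=104

Not found, 8 comps


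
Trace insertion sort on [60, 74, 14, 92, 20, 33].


Initial: [60, 74, 14, 92, 20, 33]
Insert 74: [60, 74, 14, 92, 20, 33]
Insert 14: [14, 60, 74, 92, 20, 33]
Insert 92: [14, 60, 74, 92, 20, 33]
Insert 20: [14, 20, 60, 74, 92, 33]
Insert 33: [14, 20, 33, 60, 74, 92]

Sorted: [14, 20, 33, 60, 74, 92]


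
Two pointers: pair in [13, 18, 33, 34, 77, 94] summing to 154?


lo=0(13)+hi=5(94)=107
lo=1(18)+hi=5(94)=112
lo=2(33)+hi=5(94)=127
lo=3(34)+hi=5(94)=128
lo=4(77)+hi=5(94)=171

No pair found


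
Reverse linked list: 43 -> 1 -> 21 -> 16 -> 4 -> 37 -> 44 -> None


Step 1: curr=43, set curr.next=prev(None) | reversed so far: 43
Step 2: curr=1, set curr.next=prev(43) | reversed so far: 1 -> 43
Step 3: curr=21, set curr.next=prev(1) | reversed so far: 21 -> 1 -> 43
Step 4: curr=16, set curr.next=prev(21) | reversed so far: 16 -> 21 -> 1 -> 43
Step 5: curr=4, set curr.next=prev(16) | reversed so far: 4 -> 16 -> 21 -> 1 -> 43
Step 6: curr=37, set curr.next=prev(4) | reversed so far: 37 -> 4 -> 16 -> 21 -> 1 -> 43
Step 7: curr=44, set curr.next=prev(37) | reversed so far: 44 -> 37 -> 4 -> 16 -> 21 -> 1 -> 43

44 -> 37 -> 4 -> 16 -> 21 -> 1 -> 43 -> None


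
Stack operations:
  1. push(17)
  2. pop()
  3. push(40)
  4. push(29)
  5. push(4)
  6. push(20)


push(17) -> [17]
pop()->17, []
push(40) -> [40]
push(29) -> [40, 29]
push(4) -> [40, 29, 4]
push(20) -> [40, 29, 4, 20]

Final stack: [40, 29, 4, 20]


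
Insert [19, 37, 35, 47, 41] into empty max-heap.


Insert 19: [19]
Insert 37: [37, 19]
Insert 35: [37, 19, 35]
Insert 47: [47, 37, 35, 19]
Insert 41: [47, 41, 35, 19, 37]

Final heap: [47, 41, 35, 19, 37]


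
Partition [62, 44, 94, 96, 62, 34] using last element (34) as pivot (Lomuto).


Pivot: 34
Place pivot at 0: [34, 44, 94, 96, 62, 62]

Partitioned: [34, 44, 94, 96, 62, 62]


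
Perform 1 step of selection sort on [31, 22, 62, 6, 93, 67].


Initial: [31, 22, 62, 6, 93, 67]
Step 1: min=6 at 3
  Swap: [6, 22, 62, 31, 93, 67]

After 1 step: [6, 22, 62, 31, 93, 67]


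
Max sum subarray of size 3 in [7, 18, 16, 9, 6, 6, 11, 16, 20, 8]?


[0:3]: 41
[1:4]: 43
[2:5]: 31
[3:6]: 21
[4:7]: 23
[5:8]: 33
[6:9]: 47
[7:10]: 44

Max: 47 at [6:9]


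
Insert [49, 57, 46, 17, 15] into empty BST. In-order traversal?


Insert 49: root
Insert 57: R from 49
Insert 46: L from 49
Insert 17: L from 49 -> L from 46
Insert 15: L from 49 -> L from 46 -> L from 17

In-order: [15, 17, 46, 49, 57]


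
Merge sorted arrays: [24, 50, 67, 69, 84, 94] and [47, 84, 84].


Take 24 from A
Take 47 from B
Take 50 from A
Take 67 from A
Take 69 from A
Take 84 from A
Take 84 from B
Take 84 from B

Merged: [24, 47, 50, 67, 69, 84, 84, 84, 94]


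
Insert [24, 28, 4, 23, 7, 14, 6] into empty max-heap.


Insert 24: [24]
Insert 28: [28, 24]
Insert 4: [28, 24, 4]
Insert 23: [28, 24, 4, 23]
Insert 7: [28, 24, 4, 23, 7]
Insert 14: [28, 24, 14, 23, 7, 4]
Insert 6: [28, 24, 14, 23, 7, 4, 6]

Final heap: [28, 24, 14, 23, 7, 4, 6]


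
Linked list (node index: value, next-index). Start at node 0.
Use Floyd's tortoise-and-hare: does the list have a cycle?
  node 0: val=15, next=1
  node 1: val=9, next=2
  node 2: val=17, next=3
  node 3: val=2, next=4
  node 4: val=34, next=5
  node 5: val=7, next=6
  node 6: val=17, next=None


Floyd's tortoise (slow, +1) and hare (fast, +2):
  init: slow=0, fast=0
  step 1: slow=1, fast=2
  step 2: slow=2, fast=4
  step 3: slow=3, fast=6
  step 4: fast -> None, no cycle

Cycle: no


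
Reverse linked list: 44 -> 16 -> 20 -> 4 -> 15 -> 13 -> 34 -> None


Step 1: curr=44, set curr.next=prev(None) | reversed so far: 44
Step 2: curr=16, set curr.next=prev(44) | reversed so far: 16 -> 44
Step 3: curr=20, set curr.next=prev(16) | reversed so far: 20 -> 16 -> 44
Step 4: curr=4, set curr.next=prev(20) | reversed so far: 4 -> 20 -> 16 -> 44
Step 5: curr=15, set curr.next=prev(4) | reversed so far: 15 -> 4 -> 20 -> 16 -> 44
Step 6: curr=13, set curr.next=prev(15) | reversed so far: 13 -> 15 -> 4 -> 20 -> 16 -> 44
Step 7: curr=34, set curr.next=prev(13) | reversed so far: 34 -> 13 -> 15 -> 4 -> 20 -> 16 -> 44

34 -> 13 -> 15 -> 4 -> 20 -> 16 -> 44 -> None


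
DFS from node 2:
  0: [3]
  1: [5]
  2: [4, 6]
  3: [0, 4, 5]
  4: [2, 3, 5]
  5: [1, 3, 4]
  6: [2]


Visit 2, push [6, 4]
Visit 4, push [5, 3]
Visit 3, push [5, 0]
Visit 0, push []
Visit 5, push [1]
Visit 1, push []
Visit 6, push []

DFS order: [2, 4, 3, 0, 5, 1, 6]


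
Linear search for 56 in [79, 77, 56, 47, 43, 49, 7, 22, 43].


i=0: 79!=56
i=1: 77!=56
i=2: 56==56 found!

Found at 2, 3 comps


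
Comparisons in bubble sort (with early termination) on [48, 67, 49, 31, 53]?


Algorithm: bubble sort (with early termination)
Input: [48, 67, 49, 31, 53]
Sorted: [31, 48, 49, 53, 67]

10


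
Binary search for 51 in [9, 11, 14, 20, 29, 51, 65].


Step 1: lo=0, hi=6, mid=3, val=20
Step 2: lo=4, hi=6, mid=5, val=51

Found at index 5


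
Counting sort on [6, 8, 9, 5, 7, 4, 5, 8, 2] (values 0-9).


Input: [6, 8, 9, 5, 7, 4, 5, 8, 2]
Counts: [0, 0, 1, 0, 1, 2, 1, 1, 2, 1]

Sorted: [2, 4, 5, 5, 6, 7, 8, 8, 9]


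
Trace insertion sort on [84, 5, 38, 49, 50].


Initial: [84, 5, 38, 49, 50]
Insert 5: [5, 84, 38, 49, 50]
Insert 38: [5, 38, 84, 49, 50]
Insert 49: [5, 38, 49, 84, 50]
Insert 50: [5, 38, 49, 50, 84]

Sorted: [5, 38, 49, 50, 84]


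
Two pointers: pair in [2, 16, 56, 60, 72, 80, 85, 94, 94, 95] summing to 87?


lo=0(2)+hi=9(95)=97
lo=0(2)+hi=8(94)=96
lo=0(2)+hi=7(94)=96
lo=0(2)+hi=6(85)=87

Yes: 2+85=87


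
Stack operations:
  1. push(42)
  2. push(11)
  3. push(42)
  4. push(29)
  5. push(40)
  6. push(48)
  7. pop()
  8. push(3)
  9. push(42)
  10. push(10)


push(42) -> [42]
push(11) -> [42, 11]
push(42) -> [42, 11, 42]
push(29) -> [42, 11, 42, 29]
push(40) -> [42, 11, 42, 29, 40]
push(48) -> [42, 11, 42, 29, 40, 48]
pop()->48, [42, 11, 42, 29, 40]
push(3) -> [42, 11, 42, 29, 40, 3]
push(42) -> [42, 11, 42, 29, 40, 3, 42]
push(10) -> [42, 11, 42, 29, 40, 3, 42, 10]

Final stack: [42, 11, 42, 29, 40, 3, 42, 10]


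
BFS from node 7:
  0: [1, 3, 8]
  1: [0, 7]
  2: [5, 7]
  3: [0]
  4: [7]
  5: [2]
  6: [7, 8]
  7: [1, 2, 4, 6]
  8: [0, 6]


Visit 7, enqueue [1, 2, 4, 6]
Visit 1, enqueue [0]
Visit 2, enqueue [5]
Visit 4, enqueue []
Visit 6, enqueue [8]
Visit 0, enqueue [3]
Visit 5, enqueue []
Visit 8, enqueue []
Visit 3, enqueue []

BFS order: [7, 1, 2, 4, 6, 0, 5, 8, 3]


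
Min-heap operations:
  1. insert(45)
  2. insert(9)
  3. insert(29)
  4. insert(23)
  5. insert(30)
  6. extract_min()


insert(45) -> [45]
insert(9) -> [9, 45]
insert(29) -> [9, 45, 29]
insert(23) -> [9, 23, 29, 45]
insert(30) -> [9, 23, 29, 45, 30]
extract_min()->9, [23, 30, 29, 45]

Final heap: [23, 30, 29, 45]


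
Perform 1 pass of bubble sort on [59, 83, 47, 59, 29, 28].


Initial: [59, 83, 47, 59, 29, 28]
Pass 1: [59, 47, 59, 29, 28, 83] (4 swaps)

After 1 pass: [59, 47, 59, 29, 28, 83]


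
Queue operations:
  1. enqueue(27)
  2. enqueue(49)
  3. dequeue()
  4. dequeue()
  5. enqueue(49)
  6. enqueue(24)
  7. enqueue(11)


enqueue(27) -> [27]
enqueue(49) -> [27, 49]
dequeue()->27, [49]
dequeue()->49, []
enqueue(49) -> [49]
enqueue(24) -> [49, 24]
enqueue(11) -> [49, 24, 11]

Final queue: [49, 24, 11]


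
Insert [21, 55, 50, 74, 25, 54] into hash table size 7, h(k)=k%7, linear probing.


Insert 21: h=0 -> slot 0
Insert 55: h=6 -> slot 6
Insert 50: h=1 -> slot 1
Insert 74: h=4 -> slot 4
Insert 25: h=4, 1 probes -> slot 5
Insert 54: h=5, 4 probes -> slot 2

Table: [21, 50, 54, None, 74, 25, 55]


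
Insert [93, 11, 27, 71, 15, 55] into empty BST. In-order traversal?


Insert 93: root
Insert 11: L from 93
Insert 27: L from 93 -> R from 11
Insert 71: L from 93 -> R from 11 -> R from 27
Insert 15: L from 93 -> R from 11 -> L from 27
Insert 55: L from 93 -> R from 11 -> R from 27 -> L from 71

In-order: [11, 15, 27, 55, 71, 93]


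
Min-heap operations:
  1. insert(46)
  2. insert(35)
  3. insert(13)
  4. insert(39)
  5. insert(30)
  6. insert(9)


insert(46) -> [46]
insert(35) -> [35, 46]
insert(13) -> [13, 46, 35]
insert(39) -> [13, 39, 35, 46]
insert(30) -> [13, 30, 35, 46, 39]
insert(9) -> [9, 30, 13, 46, 39, 35]

Final heap: [9, 30, 13, 46, 39, 35]


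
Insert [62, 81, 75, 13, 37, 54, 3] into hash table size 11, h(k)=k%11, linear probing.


Insert 62: h=7 -> slot 7
Insert 81: h=4 -> slot 4
Insert 75: h=9 -> slot 9
Insert 13: h=2 -> slot 2
Insert 37: h=4, 1 probes -> slot 5
Insert 54: h=10 -> slot 10
Insert 3: h=3 -> slot 3

Table: [None, None, 13, 3, 81, 37, None, 62, None, 75, 54]


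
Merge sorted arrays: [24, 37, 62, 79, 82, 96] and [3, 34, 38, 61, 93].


Take 3 from B
Take 24 from A
Take 34 from B
Take 37 from A
Take 38 from B
Take 61 from B
Take 62 from A
Take 79 from A
Take 82 from A
Take 93 from B

Merged: [3, 24, 34, 37, 38, 61, 62, 79, 82, 93, 96]


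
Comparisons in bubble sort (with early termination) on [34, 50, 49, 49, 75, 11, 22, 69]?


Algorithm: bubble sort (with early termination)
Input: [34, 50, 49, 49, 75, 11, 22, 69]
Sorted: [11, 22, 34, 49, 49, 50, 69, 75]

27


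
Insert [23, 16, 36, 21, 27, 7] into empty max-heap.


Insert 23: [23]
Insert 16: [23, 16]
Insert 36: [36, 16, 23]
Insert 21: [36, 21, 23, 16]
Insert 27: [36, 27, 23, 16, 21]
Insert 7: [36, 27, 23, 16, 21, 7]

Final heap: [36, 27, 23, 16, 21, 7]


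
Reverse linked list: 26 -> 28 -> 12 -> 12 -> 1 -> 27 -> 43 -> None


Step 1: curr=26, set curr.next=prev(None) | reversed so far: 26
Step 2: curr=28, set curr.next=prev(26) | reversed so far: 28 -> 26
Step 3: curr=12, set curr.next=prev(28) | reversed so far: 12 -> 28 -> 26
Step 4: curr=12, set curr.next=prev(12) | reversed so far: 12 -> 12 -> 28 -> 26
Step 5: curr=1, set curr.next=prev(12) | reversed so far: 1 -> 12 -> 12 -> 28 -> 26
Step 6: curr=27, set curr.next=prev(1) | reversed so far: 27 -> 1 -> 12 -> 12 -> 28 -> 26
Step 7: curr=43, set curr.next=prev(27) | reversed so far: 43 -> 27 -> 1 -> 12 -> 12 -> 28 -> 26

43 -> 27 -> 1 -> 12 -> 12 -> 28 -> 26 -> None


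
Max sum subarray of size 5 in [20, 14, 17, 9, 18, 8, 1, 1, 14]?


[0:5]: 78
[1:6]: 66
[2:7]: 53
[3:8]: 37
[4:9]: 42

Max: 78 at [0:5]


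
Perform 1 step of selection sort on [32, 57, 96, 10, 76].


Initial: [32, 57, 96, 10, 76]
Step 1: min=10 at 3
  Swap: [10, 57, 96, 32, 76]

After 1 step: [10, 57, 96, 32, 76]


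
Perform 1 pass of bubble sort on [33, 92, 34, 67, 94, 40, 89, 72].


Initial: [33, 92, 34, 67, 94, 40, 89, 72]
Pass 1: [33, 34, 67, 92, 40, 89, 72, 94] (5 swaps)

After 1 pass: [33, 34, 67, 92, 40, 89, 72, 94]


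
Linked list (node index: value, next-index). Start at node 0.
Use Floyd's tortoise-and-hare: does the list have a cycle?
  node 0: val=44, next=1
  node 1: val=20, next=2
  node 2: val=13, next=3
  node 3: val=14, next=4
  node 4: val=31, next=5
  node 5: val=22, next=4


Floyd's tortoise (slow, +1) and hare (fast, +2):
  init: slow=0, fast=0
  step 1: slow=1, fast=2
  step 2: slow=2, fast=4
  step 3: slow=3, fast=4
  step 4: slow=4, fast=4
  slow == fast at node 4: cycle detected

Cycle: yes


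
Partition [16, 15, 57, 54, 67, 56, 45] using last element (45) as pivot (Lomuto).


Pivot: 45
  16 <= 45: advance i (no swap)
  15 <= 45: advance i (no swap)
Place pivot at 2: [16, 15, 45, 54, 67, 56, 57]

Partitioned: [16, 15, 45, 54, 67, 56, 57]


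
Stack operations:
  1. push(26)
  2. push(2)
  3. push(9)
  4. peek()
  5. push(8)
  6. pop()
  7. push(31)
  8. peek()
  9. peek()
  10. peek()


push(26) -> [26]
push(2) -> [26, 2]
push(9) -> [26, 2, 9]
peek()->9
push(8) -> [26, 2, 9, 8]
pop()->8, [26, 2, 9]
push(31) -> [26, 2, 9, 31]
peek()->31
peek()->31
peek()->31

Final stack: [26, 2, 9, 31]


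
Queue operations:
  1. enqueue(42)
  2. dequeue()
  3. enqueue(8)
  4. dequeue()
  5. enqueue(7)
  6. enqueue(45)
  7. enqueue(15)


enqueue(42) -> [42]
dequeue()->42, []
enqueue(8) -> [8]
dequeue()->8, []
enqueue(7) -> [7]
enqueue(45) -> [7, 45]
enqueue(15) -> [7, 45, 15]

Final queue: [7, 45, 15]


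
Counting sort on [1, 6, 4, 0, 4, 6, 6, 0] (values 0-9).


Input: [1, 6, 4, 0, 4, 6, 6, 0]
Counts: [2, 1, 0, 0, 2, 0, 3, 0, 0, 0]

Sorted: [0, 0, 1, 4, 4, 6, 6, 6]


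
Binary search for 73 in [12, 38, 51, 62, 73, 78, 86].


Step 1: lo=0, hi=6, mid=3, val=62
Step 2: lo=4, hi=6, mid=5, val=78
Step 3: lo=4, hi=4, mid=4, val=73

Found at index 4


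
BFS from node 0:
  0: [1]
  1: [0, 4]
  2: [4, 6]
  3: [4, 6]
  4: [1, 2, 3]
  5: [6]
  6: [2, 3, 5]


Visit 0, enqueue [1]
Visit 1, enqueue [4]
Visit 4, enqueue [2, 3]
Visit 2, enqueue [6]
Visit 3, enqueue []
Visit 6, enqueue [5]
Visit 5, enqueue []

BFS order: [0, 1, 4, 2, 3, 6, 5]


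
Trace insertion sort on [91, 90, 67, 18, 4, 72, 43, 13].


Initial: [91, 90, 67, 18, 4, 72, 43, 13]
Insert 90: [90, 91, 67, 18, 4, 72, 43, 13]
Insert 67: [67, 90, 91, 18, 4, 72, 43, 13]
Insert 18: [18, 67, 90, 91, 4, 72, 43, 13]
Insert 4: [4, 18, 67, 90, 91, 72, 43, 13]
Insert 72: [4, 18, 67, 72, 90, 91, 43, 13]
Insert 43: [4, 18, 43, 67, 72, 90, 91, 13]
Insert 13: [4, 13, 18, 43, 67, 72, 90, 91]

Sorted: [4, 13, 18, 43, 67, 72, 90, 91]


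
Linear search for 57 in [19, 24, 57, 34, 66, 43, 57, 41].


i=0: 19!=57
i=1: 24!=57
i=2: 57==57 found!

Found at 2, 3 comps


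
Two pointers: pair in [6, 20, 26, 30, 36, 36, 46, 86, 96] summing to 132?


lo=0(6)+hi=8(96)=102
lo=1(20)+hi=8(96)=116
lo=2(26)+hi=8(96)=122
lo=3(30)+hi=8(96)=126
lo=4(36)+hi=8(96)=132

Yes: 36+96=132


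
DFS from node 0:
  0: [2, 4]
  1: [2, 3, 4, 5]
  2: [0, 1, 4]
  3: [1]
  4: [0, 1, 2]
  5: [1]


Visit 0, push [4, 2]
Visit 2, push [4, 1]
Visit 1, push [5, 4, 3]
Visit 3, push []
Visit 4, push []
Visit 5, push []

DFS order: [0, 2, 1, 3, 4, 5]


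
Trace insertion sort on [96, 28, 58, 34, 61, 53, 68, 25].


Initial: [96, 28, 58, 34, 61, 53, 68, 25]
Insert 28: [28, 96, 58, 34, 61, 53, 68, 25]
Insert 58: [28, 58, 96, 34, 61, 53, 68, 25]
Insert 34: [28, 34, 58, 96, 61, 53, 68, 25]
Insert 61: [28, 34, 58, 61, 96, 53, 68, 25]
Insert 53: [28, 34, 53, 58, 61, 96, 68, 25]
Insert 68: [28, 34, 53, 58, 61, 68, 96, 25]
Insert 25: [25, 28, 34, 53, 58, 61, 68, 96]

Sorted: [25, 28, 34, 53, 58, 61, 68, 96]


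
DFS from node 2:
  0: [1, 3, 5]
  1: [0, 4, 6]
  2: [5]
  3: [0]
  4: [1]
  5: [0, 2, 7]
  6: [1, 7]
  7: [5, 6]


Visit 2, push [5]
Visit 5, push [7, 0]
Visit 0, push [3, 1]
Visit 1, push [6, 4]
Visit 4, push []
Visit 6, push [7]
Visit 7, push []
Visit 3, push []

DFS order: [2, 5, 0, 1, 4, 6, 7, 3]


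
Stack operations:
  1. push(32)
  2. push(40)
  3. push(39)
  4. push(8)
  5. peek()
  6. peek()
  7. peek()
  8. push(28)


push(32) -> [32]
push(40) -> [32, 40]
push(39) -> [32, 40, 39]
push(8) -> [32, 40, 39, 8]
peek()->8
peek()->8
peek()->8
push(28) -> [32, 40, 39, 8, 28]

Final stack: [32, 40, 39, 8, 28]


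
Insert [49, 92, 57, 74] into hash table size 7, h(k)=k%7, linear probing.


Insert 49: h=0 -> slot 0
Insert 92: h=1 -> slot 1
Insert 57: h=1, 1 probes -> slot 2
Insert 74: h=4 -> slot 4

Table: [49, 92, 57, None, 74, None, None]


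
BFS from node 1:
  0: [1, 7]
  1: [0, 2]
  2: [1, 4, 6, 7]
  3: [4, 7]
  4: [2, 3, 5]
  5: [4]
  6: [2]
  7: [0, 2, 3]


Visit 1, enqueue [0, 2]
Visit 0, enqueue [7]
Visit 2, enqueue [4, 6]
Visit 7, enqueue [3]
Visit 4, enqueue [5]
Visit 6, enqueue []
Visit 3, enqueue []
Visit 5, enqueue []

BFS order: [1, 0, 2, 7, 4, 6, 3, 5]


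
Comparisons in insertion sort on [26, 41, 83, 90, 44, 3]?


Algorithm: insertion sort
Input: [26, 41, 83, 90, 44, 3]
Sorted: [3, 26, 41, 44, 83, 90]

11


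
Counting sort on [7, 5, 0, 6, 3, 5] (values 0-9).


Input: [7, 5, 0, 6, 3, 5]
Counts: [1, 0, 0, 1, 0, 2, 1, 1, 0, 0]

Sorted: [0, 3, 5, 5, 6, 7]


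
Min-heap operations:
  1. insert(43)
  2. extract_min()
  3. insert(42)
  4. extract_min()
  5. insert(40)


insert(43) -> [43]
extract_min()->43, []
insert(42) -> [42]
extract_min()->42, []
insert(40) -> [40]

Final heap: [40]


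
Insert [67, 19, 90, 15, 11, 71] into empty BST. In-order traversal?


Insert 67: root
Insert 19: L from 67
Insert 90: R from 67
Insert 15: L from 67 -> L from 19
Insert 11: L from 67 -> L from 19 -> L from 15
Insert 71: R from 67 -> L from 90

In-order: [11, 15, 19, 67, 71, 90]


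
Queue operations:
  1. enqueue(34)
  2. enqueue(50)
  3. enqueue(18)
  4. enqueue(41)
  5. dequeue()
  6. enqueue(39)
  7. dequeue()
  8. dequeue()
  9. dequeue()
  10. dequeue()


enqueue(34) -> [34]
enqueue(50) -> [34, 50]
enqueue(18) -> [34, 50, 18]
enqueue(41) -> [34, 50, 18, 41]
dequeue()->34, [50, 18, 41]
enqueue(39) -> [50, 18, 41, 39]
dequeue()->50, [18, 41, 39]
dequeue()->18, [41, 39]
dequeue()->41, [39]
dequeue()->39, []

Final queue: []


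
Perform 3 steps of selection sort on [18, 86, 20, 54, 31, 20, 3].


Initial: [18, 86, 20, 54, 31, 20, 3]
Step 1: min=3 at 6
  Swap: [3, 86, 20, 54, 31, 20, 18]
Step 2: min=18 at 6
  Swap: [3, 18, 20, 54, 31, 20, 86]
Step 3: min=20 at 2
  Swap: [3, 18, 20, 54, 31, 20, 86]

After 3 steps: [3, 18, 20, 54, 31, 20, 86]


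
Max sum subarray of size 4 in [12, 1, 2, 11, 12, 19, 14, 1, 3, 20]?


[0:4]: 26
[1:5]: 26
[2:6]: 44
[3:7]: 56
[4:8]: 46
[5:9]: 37
[6:10]: 38

Max: 56 at [3:7]


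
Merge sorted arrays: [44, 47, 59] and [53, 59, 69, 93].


Take 44 from A
Take 47 from A
Take 53 from B
Take 59 from A

Merged: [44, 47, 53, 59, 59, 69, 93]


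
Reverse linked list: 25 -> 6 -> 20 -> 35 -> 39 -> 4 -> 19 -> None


Step 1: curr=25, set curr.next=prev(None) | reversed so far: 25
Step 2: curr=6, set curr.next=prev(25) | reversed so far: 6 -> 25
Step 3: curr=20, set curr.next=prev(6) | reversed so far: 20 -> 6 -> 25
Step 4: curr=35, set curr.next=prev(20) | reversed so far: 35 -> 20 -> 6 -> 25
Step 5: curr=39, set curr.next=prev(35) | reversed so far: 39 -> 35 -> 20 -> 6 -> 25
Step 6: curr=4, set curr.next=prev(39) | reversed so far: 4 -> 39 -> 35 -> 20 -> 6 -> 25
Step 7: curr=19, set curr.next=prev(4) | reversed so far: 19 -> 4 -> 39 -> 35 -> 20 -> 6 -> 25

19 -> 4 -> 39 -> 35 -> 20 -> 6 -> 25 -> None


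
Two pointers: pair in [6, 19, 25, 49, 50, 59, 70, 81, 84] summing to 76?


lo=0(6)+hi=8(84)=90
lo=0(6)+hi=7(81)=87
lo=0(6)+hi=6(70)=76

Yes: 6+70=76


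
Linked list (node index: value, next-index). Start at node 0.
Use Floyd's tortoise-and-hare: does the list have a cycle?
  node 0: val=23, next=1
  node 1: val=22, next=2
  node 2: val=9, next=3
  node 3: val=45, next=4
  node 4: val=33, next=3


Floyd's tortoise (slow, +1) and hare (fast, +2):
  init: slow=0, fast=0
  step 1: slow=1, fast=2
  step 2: slow=2, fast=4
  step 3: slow=3, fast=4
  step 4: slow=4, fast=4
  slow == fast at node 4: cycle detected

Cycle: yes


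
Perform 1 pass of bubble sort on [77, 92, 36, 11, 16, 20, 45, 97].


Initial: [77, 92, 36, 11, 16, 20, 45, 97]
Pass 1: [77, 36, 11, 16, 20, 45, 92, 97] (5 swaps)

After 1 pass: [77, 36, 11, 16, 20, 45, 92, 97]


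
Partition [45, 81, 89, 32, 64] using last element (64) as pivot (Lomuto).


Pivot: 64
  45 <= 64: advance i (no swap)
  32 <= 64: swap -> [45, 32, 89, 81, 64]
Place pivot at 2: [45, 32, 64, 81, 89]

Partitioned: [45, 32, 64, 81, 89]


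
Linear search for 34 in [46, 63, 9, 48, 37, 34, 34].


i=0: 46!=34
i=1: 63!=34
i=2: 9!=34
i=3: 48!=34
i=4: 37!=34
i=5: 34==34 found!

Found at 5, 6 comps


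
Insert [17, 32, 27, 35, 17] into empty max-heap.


Insert 17: [17]
Insert 32: [32, 17]
Insert 27: [32, 17, 27]
Insert 35: [35, 32, 27, 17]
Insert 17: [35, 32, 27, 17, 17]

Final heap: [35, 32, 27, 17, 17]


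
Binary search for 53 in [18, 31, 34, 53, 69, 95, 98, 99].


Step 1: lo=0, hi=7, mid=3, val=53

Found at index 3


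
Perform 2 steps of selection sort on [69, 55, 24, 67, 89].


Initial: [69, 55, 24, 67, 89]
Step 1: min=24 at 2
  Swap: [24, 55, 69, 67, 89]
Step 2: min=55 at 1
  Swap: [24, 55, 69, 67, 89]

After 2 steps: [24, 55, 69, 67, 89]


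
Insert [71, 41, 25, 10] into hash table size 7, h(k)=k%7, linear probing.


Insert 71: h=1 -> slot 1
Insert 41: h=6 -> slot 6
Insert 25: h=4 -> slot 4
Insert 10: h=3 -> slot 3

Table: [None, 71, None, 10, 25, None, 41]


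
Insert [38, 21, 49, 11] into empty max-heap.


Insert 38: [38]
Insert 21: [38, 21]
Insert 49: [49, 21, 38]
Insert 11: [49, 21, 38, 11]

Final heap: [49, 21, 38, 11]


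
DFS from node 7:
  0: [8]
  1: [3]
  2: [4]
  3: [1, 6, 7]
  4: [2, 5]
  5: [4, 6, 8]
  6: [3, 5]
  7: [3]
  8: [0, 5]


Visit 7, push [3]
Visit 3, push [6, 1]
Visit 1, push []
Visit 6, push [5]
Visit 5, push [8, 4]
Visit 4, push [2]
Visit 2, push []
Visit 8, push [0]
Visit 0, push []

DFS order: [7, 3, 1, 6, 5, 4, 2, 8, 0]


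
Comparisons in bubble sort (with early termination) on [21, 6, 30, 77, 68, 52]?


Algorithm: bubble sort (with early termination)
Input: [21, 6, 30, 77, 68, 52]
Sorted: [6, 21, 30, 52, 68, 77]

12


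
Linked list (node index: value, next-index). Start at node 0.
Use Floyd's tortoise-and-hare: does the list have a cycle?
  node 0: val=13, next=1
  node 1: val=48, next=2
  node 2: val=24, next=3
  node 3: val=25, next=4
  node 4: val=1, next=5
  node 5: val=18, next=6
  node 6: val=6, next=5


Floyd's tortoise (slow, +1) and hare (fast, +2):
  init: slow=0, fast=0
  step 1: slow=1, fast=2
  step 2: slow=2, fast=4
  step 3: slow=3, fast=6
  step 4: slow=4, fast=6
  step 5: slow=5, fast=6
  step 6: slow=6, fast=6
  slow == fast at node 6: cycle detected

Cycle: yes


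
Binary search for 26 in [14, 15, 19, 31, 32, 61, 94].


Step 1: lo=0, hi=6, mid=3, val=31
Step 2: lo=0, hi=2, mid=1, val=15
Step 3: lo=2, hi=2, mid=2, val=19

Not found


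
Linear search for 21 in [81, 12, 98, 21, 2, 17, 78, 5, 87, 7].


i=0: 81!=21
i=1: 12!=21
i=2: 98!=21
i=3: 21==21 found!

Found at 3, 4 comps


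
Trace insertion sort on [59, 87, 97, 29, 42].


Initial: [59, 87, 97, 29, 42]
Insert 87: [59, 87, 97, 29, 42]
Insert 97: [59, 87, 97, 29, 42]
Insert 29: [29, 59, 87, 97, 42]
Insert 42: [29, 42, 59, 87, 97]

Sorted: [29, 42, 59, 87, 97]


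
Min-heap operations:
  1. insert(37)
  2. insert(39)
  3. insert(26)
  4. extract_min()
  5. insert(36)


insert(37) -> [37]
insert(39) -> [37, 39]
insert(26) -> [26, 39, 37]
extract_min()->26, [37, 39]
insert(36) -> [36, 39, 37]

Final heap: [36, 39, 37]


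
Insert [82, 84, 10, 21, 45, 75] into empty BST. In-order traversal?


Insert 82: root
Insert 84: R from 82
Insert 10: L from 82
Insert 21: L from 82 -> R from 10
Insert 45: L from 82 -> R from 10 -> R from 21
Insert 75: L from 82 -> R from 10 -> R from 21 -> R from 45

In-order: [10, 21, 45, 75, 82, 84]


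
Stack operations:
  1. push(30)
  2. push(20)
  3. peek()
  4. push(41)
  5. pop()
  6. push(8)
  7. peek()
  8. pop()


push(30) -> [30]
push(20) -> [30, 20]
peek()->20
push(41) -> [30, 20, 41]
pop()->41, [30, 20]
push(8) -> [30, 20, 8]
peek()->8
pop()->8, [30, 20]

Final stack: [30, 20]


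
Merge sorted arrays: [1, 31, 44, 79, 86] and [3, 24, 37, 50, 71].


Take 1 from A
Take 3 from B
Take 24 from B
Take 31 from A
Take 37 from B
Take 44 from A
Take 50 from B
Take 71 from B

Merged: [1, 3, 24, 31, 37, 44, 50, 71, 79, 86]


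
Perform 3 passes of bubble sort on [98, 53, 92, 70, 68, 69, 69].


Initial: [98, 53, 92, 70, 68, 69, 69]
Pass 1: [53, 92, 70, 68, 69, 69, 98] (6 swaps)
Pass 2: [53, 70, 68, 69, 69, 92, 98] (4 swaps)
Pass 3: [53, 68, 69, 69, 70, 92, 98] (3 swaps)

After 3 passes: [53, 68, 69, 69, 70, 92, 98]


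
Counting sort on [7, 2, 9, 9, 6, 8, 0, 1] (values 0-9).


Input: [7, 2, 9, 9, 6, 8, 0, 1]
Counts: [1, 1, 1, 0, 0, 0, 1, 1, 1, 2]

Sorted: [0, 1, 2, 6, 7, 8, 9, 9]


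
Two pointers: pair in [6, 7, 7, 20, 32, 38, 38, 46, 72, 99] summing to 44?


lo=0(6)+hi=9(99)=105
lo=0(6)+hi=8(72)=78
lo=0(6)+hi=7(46)=52
lo=0(6)+hi=6(38)=44

Yes: 6+38=44
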